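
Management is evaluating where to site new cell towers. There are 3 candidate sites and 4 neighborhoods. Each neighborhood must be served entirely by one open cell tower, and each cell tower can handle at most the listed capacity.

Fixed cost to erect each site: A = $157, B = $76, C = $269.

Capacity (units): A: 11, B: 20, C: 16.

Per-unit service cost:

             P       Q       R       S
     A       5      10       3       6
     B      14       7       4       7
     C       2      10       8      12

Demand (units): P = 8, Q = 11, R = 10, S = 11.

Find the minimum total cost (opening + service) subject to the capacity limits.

Minimum total cost: 830

Open {A, B, C}: P→B 14·8=112, Q→C 10·11=110, R→B 4·10=40, S→A 6·11=66.
Loads: A carries 11/11, B carries 18/20, C carries 11/16. Service 328; fixed 502; total 830.
Next best feasible plan costs 831.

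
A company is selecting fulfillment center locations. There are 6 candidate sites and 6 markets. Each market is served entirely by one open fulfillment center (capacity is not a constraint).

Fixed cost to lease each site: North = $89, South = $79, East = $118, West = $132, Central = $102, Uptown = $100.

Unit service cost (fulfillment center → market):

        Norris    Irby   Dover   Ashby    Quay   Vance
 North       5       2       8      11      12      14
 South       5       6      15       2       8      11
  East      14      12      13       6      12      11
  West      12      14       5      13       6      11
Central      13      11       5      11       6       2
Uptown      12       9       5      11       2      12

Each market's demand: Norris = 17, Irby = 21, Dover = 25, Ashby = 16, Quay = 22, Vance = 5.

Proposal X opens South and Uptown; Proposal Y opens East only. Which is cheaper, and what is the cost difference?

Proposal X is cheaper by 702.

Proposal X: {South, Uptown}: Norris→South 5·17=85, Irby→South 6·21=126, Dover→Uptown 5·25=125, Ashby→South 2·16=32, Quay→Uptown 2·22=44, Vance→South 11·5=55. Service 467; fixed 179; total 646.
Proposal Y: {East}: Norris→East 14·17=238, Irby→East 12·21=252, Dover→East 13·25=325, Ashby→East 6·16=96, Quay→East 12·22=264, Vance→East 11·5=55. Service 1230; fixed 118; total 1348.
Difference: |646 − 1348| = 702.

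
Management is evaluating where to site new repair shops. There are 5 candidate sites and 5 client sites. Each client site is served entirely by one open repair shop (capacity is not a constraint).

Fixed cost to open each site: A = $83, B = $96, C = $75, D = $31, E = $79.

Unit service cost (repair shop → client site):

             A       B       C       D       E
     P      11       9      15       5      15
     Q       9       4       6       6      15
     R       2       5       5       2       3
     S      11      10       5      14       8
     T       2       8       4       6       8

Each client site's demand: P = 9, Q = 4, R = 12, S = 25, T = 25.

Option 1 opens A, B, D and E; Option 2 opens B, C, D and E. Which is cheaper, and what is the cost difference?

Option 1: {A, B, D, E}: P→D 5·9=45, Q→B 4·4=16, R→A 2·12=24, S→E 8·25=200, T→A 2·25=50. Service 335; fixed 289; total 624.
Option 2: {B, C, D, E}: P→D 5·9=45, Q→B 4·4=16, R→D 2·12=24, S→C 5·25=125, T→C 4·25=100. Service 310; fixed 281; total 591.
Difference: |624 − 591| = 33.

Option 2 is cheaper by 33.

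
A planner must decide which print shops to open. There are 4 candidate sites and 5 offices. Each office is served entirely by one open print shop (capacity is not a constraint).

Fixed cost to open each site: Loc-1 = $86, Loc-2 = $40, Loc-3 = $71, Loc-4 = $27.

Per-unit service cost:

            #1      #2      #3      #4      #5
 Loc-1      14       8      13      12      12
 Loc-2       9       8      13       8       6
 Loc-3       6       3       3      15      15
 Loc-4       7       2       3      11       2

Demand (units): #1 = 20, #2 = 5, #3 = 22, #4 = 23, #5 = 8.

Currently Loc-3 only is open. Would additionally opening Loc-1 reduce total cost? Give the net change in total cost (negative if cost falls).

Current service cost with {Loc-3}: 666.
Adding Loc-1: each office re-picks its cheapest; new service cost 573, saving 93.
Extra fixed cost: 86. Net change = 86 − 93 = -7.
(Totals: 737 → 730.)

Yes — net change −7 (cost falls by 7).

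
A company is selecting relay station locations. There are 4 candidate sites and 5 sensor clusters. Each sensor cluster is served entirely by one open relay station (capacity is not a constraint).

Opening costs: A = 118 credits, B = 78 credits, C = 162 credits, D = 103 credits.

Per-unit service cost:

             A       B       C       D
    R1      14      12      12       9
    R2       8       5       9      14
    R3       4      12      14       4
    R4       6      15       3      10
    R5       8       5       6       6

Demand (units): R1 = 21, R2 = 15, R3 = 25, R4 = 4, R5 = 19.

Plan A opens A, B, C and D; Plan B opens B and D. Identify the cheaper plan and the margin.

Plan A: {A, B, C, D}: R1→D 9·21=189, R2→B 5·15=75, R3→A 4·25=100, R4→C 3·4=12, R5→B 5·19=95. Service 471; fixed 461; total 932.
Plan B: {B, D}: R1→D 9·21=189, R2→B 5·15=75, R3→D 4·25=100, R4→D 10·4=40, R5→B 5·19=95. Service 499; fixed 181; total 680.
Difference: |932 − 680| = 252.

Plan B is cheaper by 252.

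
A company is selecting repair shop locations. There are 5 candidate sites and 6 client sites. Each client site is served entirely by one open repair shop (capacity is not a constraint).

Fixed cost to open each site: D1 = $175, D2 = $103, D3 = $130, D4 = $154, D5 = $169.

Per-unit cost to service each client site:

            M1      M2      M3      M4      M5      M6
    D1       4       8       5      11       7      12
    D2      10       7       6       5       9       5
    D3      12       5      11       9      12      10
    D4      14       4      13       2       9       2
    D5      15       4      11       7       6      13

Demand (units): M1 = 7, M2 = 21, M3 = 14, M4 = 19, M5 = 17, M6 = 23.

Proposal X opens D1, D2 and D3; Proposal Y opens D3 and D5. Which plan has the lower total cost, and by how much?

Proposal X is cheaper by 146.

Proposal X: {D1, D2, D3}: M1→D1 4·7=28, M2→D3 5·21=105, M3→D1 5·14=70, M4→D2 5·19=95, M5→D1 7·17=119, M6→D2 5·23=115. Service 532; fixed 408; total 940.
Proposal Y: {D3, D5}: M1→D3 12·7=84, M2→D5 4·21=84, M3→D3 11·14=154, M4→D5 7·19=133, M5→D5 6·17=102, M6→D3 10·23=230. Service 787; fixed 299; total 1086.
Difference: |940 − 1086| = 146.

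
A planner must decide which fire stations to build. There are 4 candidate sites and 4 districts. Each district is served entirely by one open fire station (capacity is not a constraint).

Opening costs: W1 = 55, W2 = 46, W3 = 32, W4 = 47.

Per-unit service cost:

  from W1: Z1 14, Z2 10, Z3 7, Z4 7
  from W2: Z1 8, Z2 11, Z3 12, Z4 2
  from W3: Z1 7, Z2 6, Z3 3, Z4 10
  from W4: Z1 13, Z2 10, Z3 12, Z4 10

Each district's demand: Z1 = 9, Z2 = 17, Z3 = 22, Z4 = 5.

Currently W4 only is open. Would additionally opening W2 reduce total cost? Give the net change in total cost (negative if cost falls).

Current service cost with {W4}: 601.
Adding W2: each district re-picks its cheapest; new service cost 516, saving 85.
Extra fixed cost: 46. Net change = 46 − 85 = -39.
(Totals: 648 → 609.)

Yes — net change −39 (cost falls by 39).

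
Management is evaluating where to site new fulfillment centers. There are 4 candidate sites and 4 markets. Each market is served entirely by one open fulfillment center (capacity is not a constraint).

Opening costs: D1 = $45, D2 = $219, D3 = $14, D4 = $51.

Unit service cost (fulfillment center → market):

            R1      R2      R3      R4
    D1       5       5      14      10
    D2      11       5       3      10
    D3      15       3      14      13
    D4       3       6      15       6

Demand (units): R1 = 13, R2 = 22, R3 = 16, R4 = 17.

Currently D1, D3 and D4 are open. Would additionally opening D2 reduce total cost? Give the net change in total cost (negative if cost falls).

No — net change +43 (cost rises by 43).

Current service cost with {D1, D3, D4}: 431.
Adding D2: each market re-picks its cheapest; new service cost 255, saving 176.
Extra fixed cost: 219. Net change = 219 − 176 = 43.
(Totals: 541 → 584.)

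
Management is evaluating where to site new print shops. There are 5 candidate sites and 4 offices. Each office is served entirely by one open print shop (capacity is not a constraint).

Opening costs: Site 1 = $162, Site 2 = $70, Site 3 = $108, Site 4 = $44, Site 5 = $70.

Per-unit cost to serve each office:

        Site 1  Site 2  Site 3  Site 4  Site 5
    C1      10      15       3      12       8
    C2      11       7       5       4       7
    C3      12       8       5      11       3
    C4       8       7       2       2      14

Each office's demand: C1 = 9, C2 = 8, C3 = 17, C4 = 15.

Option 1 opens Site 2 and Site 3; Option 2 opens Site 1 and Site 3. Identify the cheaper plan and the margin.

Option 1: {Site 2, Site 3}: C1→Site 3 3·9=27, C2→Site 3 5·8=40, C3→Site 3 5·17=85, C4→Site 3 2·15=30. Service 182; fixed 178; total 360.
Option 2: {Site 1, Site 3}: C1→Site 3 3·9=27, C2→Site 3 5·8=40, C3→Site 3 5·17=85, C4→Site 3 2·15=30. Service 182; fixed 270; total 452.
Difference: |360 − 452| = 92.

Option 1 is cheaper by 92.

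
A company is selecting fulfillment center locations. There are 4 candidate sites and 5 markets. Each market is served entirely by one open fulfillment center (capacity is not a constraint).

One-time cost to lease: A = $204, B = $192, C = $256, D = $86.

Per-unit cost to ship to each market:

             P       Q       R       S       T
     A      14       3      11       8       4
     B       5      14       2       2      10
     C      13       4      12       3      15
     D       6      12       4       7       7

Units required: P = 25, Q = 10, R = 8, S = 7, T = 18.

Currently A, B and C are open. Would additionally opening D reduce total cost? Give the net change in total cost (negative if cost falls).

No — net change +86 (cost rises by 86).

Current service cost with {A, B, C}: 257.
Adding D: each market re-picks its cheapest; new service cost 257, saving 0.
Extra fixed cost: 86. Net change = 86 − 0 = 86.
(Totals: 909 → 995.)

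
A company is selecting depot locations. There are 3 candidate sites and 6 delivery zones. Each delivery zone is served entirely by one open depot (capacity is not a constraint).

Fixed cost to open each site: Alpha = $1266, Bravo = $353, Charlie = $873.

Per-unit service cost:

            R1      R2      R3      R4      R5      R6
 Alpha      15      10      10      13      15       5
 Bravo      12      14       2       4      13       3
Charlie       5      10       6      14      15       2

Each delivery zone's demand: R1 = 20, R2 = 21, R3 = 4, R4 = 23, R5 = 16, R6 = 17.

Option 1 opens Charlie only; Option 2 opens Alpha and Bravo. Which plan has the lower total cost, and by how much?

Option 1: {Charlie}: R1→Charlie 5·20=100, R2→Charlie 10·21=210, R3→Charlie 6·4=24, R4→Charlie 14·23=322, R5→Charlie 15·16=240, R6→Charlie 2·17=34. Service 930; fixed 873; total 1803.
Option 2: {Alpha, Bravo}: R1→Bravo 12·20=240, R2→Alpha 10·21=210, R3→Bravo 2·4=8, R4→Bravo 4·23=92, R5→Bravo 13·16=208, R6→Bravo 3·17=51. Service 809; fixed 1619; total 2428.
Difference: |1803 − 2428| = 625.

Option 1 is cheaper by 625.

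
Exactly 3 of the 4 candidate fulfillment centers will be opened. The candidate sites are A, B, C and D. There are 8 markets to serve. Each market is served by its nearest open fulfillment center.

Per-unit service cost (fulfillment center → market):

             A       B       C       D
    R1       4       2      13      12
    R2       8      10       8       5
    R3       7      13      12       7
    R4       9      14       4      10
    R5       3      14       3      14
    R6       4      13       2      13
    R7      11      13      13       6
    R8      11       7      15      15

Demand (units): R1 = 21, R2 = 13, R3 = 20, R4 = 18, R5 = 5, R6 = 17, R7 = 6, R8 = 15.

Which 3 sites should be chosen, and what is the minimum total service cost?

With exactly 3 open, each market uses its cheapest among the chosen.
{B, C, D}: R1→B 2·21=42, R2→D 5·13=65, R3→D 7·20=140, R4→C 4·18=72, R5→C 3·5=15, R6→C 2·17=34, R7→D 6·6=36, R8→B 7·15=105. Service cost 509.
{A, B, C}: service cost 578
{A, C, D}: service cost 611
Among all 4 size-3 choices, {B, C, D} is lowest.

Choose B, C and D; total service cost 509.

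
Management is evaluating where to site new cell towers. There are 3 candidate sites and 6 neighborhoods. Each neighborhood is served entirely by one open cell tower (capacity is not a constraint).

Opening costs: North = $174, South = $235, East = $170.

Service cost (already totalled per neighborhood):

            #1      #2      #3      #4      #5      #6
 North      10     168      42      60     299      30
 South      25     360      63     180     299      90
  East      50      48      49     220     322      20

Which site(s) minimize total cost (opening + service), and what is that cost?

Open North only; minimum total cost 783.

For any fixed open set, each neighborhood goes to its cheapest open site; total = fixed + service.
{North}: #1→North 10, #2→North 168, #3→North 42, #4→North 60, #5→North 299, #6→North 30. Service 609; fixed 174; total 783.
{North, East}: service 479 + fixed 344 = 823
{East}: #1→East 50, #2→East 48, #3→East 49, #4→East 220, #5→East 322, #6→East 20. Service 709; fixed 170; total 879.
{North, South, East}: service 479 + fixed 579 = 1058
No other subset beats 783.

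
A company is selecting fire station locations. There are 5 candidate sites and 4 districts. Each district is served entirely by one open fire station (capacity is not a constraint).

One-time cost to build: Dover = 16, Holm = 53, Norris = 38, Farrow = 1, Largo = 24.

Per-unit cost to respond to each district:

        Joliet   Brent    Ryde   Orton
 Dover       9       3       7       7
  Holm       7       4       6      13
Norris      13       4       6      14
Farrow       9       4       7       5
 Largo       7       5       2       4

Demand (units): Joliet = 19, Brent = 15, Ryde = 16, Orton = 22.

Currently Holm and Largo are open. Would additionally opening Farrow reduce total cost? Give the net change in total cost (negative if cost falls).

No — net change +1 (cost rises by 1).

Current service cost with {Holm, Largo}: 313.
Adding Farrow: each district re-picks its cheapest; new service cost 313, saving 0.
Extra fixed cost: 1. Net change = 1 − 0 = 1.
(Totals: 390 → 391.)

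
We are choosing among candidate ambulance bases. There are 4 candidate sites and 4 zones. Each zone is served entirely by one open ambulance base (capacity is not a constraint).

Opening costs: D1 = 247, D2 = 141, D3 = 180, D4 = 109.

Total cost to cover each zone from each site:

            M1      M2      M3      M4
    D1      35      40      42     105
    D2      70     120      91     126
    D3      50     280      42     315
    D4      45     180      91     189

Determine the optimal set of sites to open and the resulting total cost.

Open D1 only; minimum total cost 469.

For any fixed open set, each zone goes to its cheapest open site; total = fixed + service.
{D1}: M1→D1 35, M2→D1 40, M3→D1 42, M4→D1 105. Service 222; fixed 247; total 469.
{D2}: M1→D2 70, M2→D2 120, M3→D2 91, M4→D2 126. Service 407; fixed 141; total 548.
{D1, D4}: M1→D1 35, M2→D1 40, M3→D1 42, M4→D1 105. Service 222; fixed 356; total 578.
{D1, D2, D3, D4}: service 222 + fixed 677 = 899
No other subset beats 469.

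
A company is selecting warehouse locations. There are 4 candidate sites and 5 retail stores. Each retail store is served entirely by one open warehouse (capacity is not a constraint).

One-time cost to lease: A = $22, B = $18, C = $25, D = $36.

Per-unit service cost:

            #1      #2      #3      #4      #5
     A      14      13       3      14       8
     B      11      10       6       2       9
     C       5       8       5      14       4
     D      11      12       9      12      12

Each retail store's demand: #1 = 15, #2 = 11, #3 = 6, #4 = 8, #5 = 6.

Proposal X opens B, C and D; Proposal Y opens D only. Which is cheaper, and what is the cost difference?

Proposal X is cheaper by 243.

Proposal X: {B, C, D}: #1→C 5·15=75, #2→C 8·11=88, #3→C 5·6=30, #4→B 2·8=16, #5→C 4·6=24. Service 233; fixed 79; total 312.
Proposal Y: {D}: #1→D 11·15=165, #2→D 12·11=132, #3→D 9·6=54, #4→D 12·8=96, #5→D 12·6=72. Service 519; fixed 36; total 555.
Difference: |312 − 555| = 243.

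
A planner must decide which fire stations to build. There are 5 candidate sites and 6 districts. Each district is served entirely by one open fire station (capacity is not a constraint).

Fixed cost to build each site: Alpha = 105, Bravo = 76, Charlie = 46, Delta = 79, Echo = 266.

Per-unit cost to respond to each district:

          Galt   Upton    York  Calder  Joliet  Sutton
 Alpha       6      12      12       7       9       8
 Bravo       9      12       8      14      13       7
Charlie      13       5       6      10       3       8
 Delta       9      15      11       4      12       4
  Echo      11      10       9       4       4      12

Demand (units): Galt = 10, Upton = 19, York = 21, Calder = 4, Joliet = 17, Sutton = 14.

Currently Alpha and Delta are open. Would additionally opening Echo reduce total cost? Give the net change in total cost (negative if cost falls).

No — net change +101 (cost rises by 101).

Current service cost with {Alpha, Delta}: 744.
Adding Echo: each district re-picks its cheapest; new service cost 579, saving 165.
Extra fixed cost: 266. Net change = 266 − 165 = 101.
(Totals: 928 → 1029.)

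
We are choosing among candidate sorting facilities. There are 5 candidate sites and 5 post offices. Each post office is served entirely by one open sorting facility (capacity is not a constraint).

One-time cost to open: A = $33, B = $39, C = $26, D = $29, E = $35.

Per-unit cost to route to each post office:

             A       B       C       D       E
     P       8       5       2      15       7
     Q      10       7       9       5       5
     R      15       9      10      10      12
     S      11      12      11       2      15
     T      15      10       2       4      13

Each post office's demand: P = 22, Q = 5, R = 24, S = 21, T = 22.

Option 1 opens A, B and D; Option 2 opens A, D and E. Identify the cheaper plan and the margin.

Option 1 is cheaper by 64.

Option 1: {A, B, D}: P→B 5·22=110, Q→D 5·5=25, R→B 9·24=216, S→D 2·21=42, T→D 4·22=88. Service 481; fixed 101; total 582.
Option 2: {A, D, E}: P→E 7·22=154, Q→D 5·5=25, R→D 10·24=240, S→D 2·21=42, T→D 4·22=88. Service 549; fixed 97; total 646.
Difference: |582 − 646| = 64.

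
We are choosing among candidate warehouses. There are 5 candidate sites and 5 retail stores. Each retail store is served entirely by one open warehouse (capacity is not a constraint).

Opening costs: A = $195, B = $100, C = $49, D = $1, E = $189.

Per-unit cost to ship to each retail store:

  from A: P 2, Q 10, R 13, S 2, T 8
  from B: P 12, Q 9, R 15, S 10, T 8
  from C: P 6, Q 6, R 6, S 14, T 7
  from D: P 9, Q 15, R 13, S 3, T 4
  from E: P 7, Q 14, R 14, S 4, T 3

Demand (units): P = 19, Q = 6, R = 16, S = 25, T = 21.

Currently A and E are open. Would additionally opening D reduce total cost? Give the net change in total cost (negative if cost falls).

No — net change +1 (cost rises by 1).

Current service cost with {A, E}: 419.
Adding D: each retail store re-picks its cheapest; new service cost 419, saving 0.
Extra fixed cost: 1. Net change = 1 − 0 = 1.
(Totals: 803 → 804.)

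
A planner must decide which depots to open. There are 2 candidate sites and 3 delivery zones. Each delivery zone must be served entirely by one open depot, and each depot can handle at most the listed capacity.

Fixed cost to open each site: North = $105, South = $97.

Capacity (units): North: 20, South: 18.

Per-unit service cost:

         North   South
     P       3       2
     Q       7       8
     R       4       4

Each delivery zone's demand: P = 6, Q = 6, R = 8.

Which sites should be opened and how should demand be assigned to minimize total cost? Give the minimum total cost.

Minimum total cost: 197

Open {North}: P→North 3·6=18, Q→North 7·6=42, R→North 4·8=32.
Loads: North carries 20/20. Service 92; fixed 105; total 197.
Next best feasible plan costs 288.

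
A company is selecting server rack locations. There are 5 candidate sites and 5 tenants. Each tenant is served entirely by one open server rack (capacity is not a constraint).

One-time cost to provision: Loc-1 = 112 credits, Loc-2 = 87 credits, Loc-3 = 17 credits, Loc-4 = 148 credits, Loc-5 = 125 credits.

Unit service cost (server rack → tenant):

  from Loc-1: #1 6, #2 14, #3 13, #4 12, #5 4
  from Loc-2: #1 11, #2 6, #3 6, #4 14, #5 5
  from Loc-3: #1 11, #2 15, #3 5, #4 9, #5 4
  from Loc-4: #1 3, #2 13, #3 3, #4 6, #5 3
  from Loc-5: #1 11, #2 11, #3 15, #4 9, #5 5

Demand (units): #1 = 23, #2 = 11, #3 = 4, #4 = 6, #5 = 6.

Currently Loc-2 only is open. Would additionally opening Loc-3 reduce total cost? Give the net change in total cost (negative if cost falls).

Current service cost with {Loc-2}: 457.
Adding Loc-3: each tenant re-picks its cheapest; new service cost 417, saving 40.
Extra fixed cost: 17. Net change = 17 − 40 = -23.
(Totals: 544 → 521.)

Yes — net change −23 (cost falls by 23).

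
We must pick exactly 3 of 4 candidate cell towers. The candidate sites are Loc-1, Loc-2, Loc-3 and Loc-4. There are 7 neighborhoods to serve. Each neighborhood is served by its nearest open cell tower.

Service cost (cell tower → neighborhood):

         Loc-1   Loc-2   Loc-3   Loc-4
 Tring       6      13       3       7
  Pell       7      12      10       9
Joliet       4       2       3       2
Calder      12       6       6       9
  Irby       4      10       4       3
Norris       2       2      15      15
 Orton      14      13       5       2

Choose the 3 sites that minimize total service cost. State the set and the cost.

With exactly 3 open, each neighborhood uses its cheapest among the chosen.
{Loc-1, Loc-3, Loc-4}: Tring→Loc-3 3, Pell→Loc-1 7, Joliet→Loc-4 2, Calder→Loc-3 6, Irby→Loc-4 3, Norris→Loc-1 2, Orton→Loc-4 2. Service cost 25.
{Loc-2, Loc-3, Loc-4}: service cost 27
{Loc-1, Loc-2, Loc-4}: service cost 28
Among all 4 size-3 choices, {Loc-1, Loc-3, Loc-4} is lowest.

Choose Loc-1, Loc-3 and Loc-4; total service cost 25.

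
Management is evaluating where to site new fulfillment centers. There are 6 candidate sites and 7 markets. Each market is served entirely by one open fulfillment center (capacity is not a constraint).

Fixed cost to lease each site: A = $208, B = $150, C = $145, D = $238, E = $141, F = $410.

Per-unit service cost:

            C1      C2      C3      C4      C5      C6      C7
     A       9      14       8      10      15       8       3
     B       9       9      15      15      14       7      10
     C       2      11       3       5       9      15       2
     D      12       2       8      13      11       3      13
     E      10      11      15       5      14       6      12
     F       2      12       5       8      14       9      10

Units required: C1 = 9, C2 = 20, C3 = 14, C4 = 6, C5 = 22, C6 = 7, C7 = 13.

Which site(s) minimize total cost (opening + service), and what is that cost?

Open C and D; minimum total cost 758.

For any fixed open set, each market goes to its cheapest open site; total = fixed + service.
{C, D}: C1→C 2·9=18, C2→D 2·20=40, C3→C 3·14=42, C4→C 5·6=30, C5→C 9·22=198, C6→D 3·7=21, C7→C 2·13=26. Service 375; fixed 383; total 758.
{C}: service 639 + fixed 145 = 784
{B, C}: C1→C 2·9=18, C2→B 9·20=180, C3→C 3·14=42, C4→C 5·6=30, C5→C 9·22=198, C6→B 7·7=49, C7→C 2·13=26. Service 543; fixed 295; total 838.
{A, B, C, D, E, F}: service 375 + fixed 1292 = 1667
No other subset beats 758.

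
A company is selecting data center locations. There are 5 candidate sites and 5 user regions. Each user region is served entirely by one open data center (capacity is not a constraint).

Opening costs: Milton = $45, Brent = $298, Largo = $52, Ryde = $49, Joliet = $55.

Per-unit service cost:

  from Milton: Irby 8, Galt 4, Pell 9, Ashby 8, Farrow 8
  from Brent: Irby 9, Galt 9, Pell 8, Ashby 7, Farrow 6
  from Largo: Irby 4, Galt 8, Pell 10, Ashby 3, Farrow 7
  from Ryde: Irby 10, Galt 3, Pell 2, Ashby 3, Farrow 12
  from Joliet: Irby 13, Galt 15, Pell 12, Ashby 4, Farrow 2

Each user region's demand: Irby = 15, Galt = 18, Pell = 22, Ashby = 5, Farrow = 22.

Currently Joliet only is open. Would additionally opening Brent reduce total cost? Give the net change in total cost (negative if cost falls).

Current service cost with {Joliet}: 793.
Adding Brent: each user region re-picks its cheapest; new service cost 537, saving 256.
Extra fixed cost: 298. Net change = 298 − 256 = 42.
(Totals: 848 → 890.)

No — net change +42 (cost rises by 42).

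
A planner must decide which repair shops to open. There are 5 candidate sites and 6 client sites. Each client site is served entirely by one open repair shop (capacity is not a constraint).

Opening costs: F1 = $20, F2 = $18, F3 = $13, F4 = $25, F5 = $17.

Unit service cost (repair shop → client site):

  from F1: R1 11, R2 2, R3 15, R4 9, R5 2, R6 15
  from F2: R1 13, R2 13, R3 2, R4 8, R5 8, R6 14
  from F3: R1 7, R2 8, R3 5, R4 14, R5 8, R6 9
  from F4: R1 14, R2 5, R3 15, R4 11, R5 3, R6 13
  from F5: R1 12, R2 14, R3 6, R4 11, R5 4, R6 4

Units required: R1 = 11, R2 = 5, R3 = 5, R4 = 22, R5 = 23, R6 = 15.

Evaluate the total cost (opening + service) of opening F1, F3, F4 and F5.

Each client site is assigned to its cheapest site among the open ones.
{F1, F3, F4, F5}: R1→F3 7·11=77, R2→F1 2·5=10, R3→F3 5·5=25, R4→F1 9·22=198, R5→F1 2·23=46, R6→F5 4·15=60. Service 416; fixed 75; total 491.

Total cost: 491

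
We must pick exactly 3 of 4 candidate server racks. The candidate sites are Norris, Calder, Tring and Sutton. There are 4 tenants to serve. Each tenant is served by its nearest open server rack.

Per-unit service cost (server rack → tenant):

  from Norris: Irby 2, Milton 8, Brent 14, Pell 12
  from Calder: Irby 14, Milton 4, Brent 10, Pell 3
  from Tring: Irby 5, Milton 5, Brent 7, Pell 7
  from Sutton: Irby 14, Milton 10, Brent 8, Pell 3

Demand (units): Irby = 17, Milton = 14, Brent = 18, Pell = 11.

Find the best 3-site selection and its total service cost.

With exactly 3 open, each tenant uses its cheapest among the chosen.
{Norris, Calder, Tring}: Irby→Norris 2·17=34, Milton→Calder 4·14=56, Brent→Tring 7·18=126, Pell→Calder 3·11=33. Service cost 249.
{Norris, Tring, Sutton}: service cost 263
{Norris, Calder, Sutton}: service cost 267
Among all 4 size-3 choices, {Norris, Calder, Tring} is lowest.

Choose Norris, Calder and Tring; total service cost 249.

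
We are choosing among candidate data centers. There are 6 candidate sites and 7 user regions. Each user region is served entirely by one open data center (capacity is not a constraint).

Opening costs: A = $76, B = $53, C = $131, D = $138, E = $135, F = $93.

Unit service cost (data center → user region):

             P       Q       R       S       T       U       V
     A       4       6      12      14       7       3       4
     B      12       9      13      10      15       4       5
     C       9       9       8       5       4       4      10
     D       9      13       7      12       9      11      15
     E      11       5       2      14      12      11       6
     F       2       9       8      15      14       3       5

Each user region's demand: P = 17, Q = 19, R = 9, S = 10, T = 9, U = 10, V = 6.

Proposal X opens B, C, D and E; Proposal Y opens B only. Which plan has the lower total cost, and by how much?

Proposal Y is cheaper by 29.

Proposal X: {B, C, D, E}: P→C 9·17=153, Q→E 5·19=95, R→E 2·9=18, S→C 5·10=50, T→C 4·9=36, U→B 4·10=40, V→B 5·6=30. Service 422; fixed 457; total 879.
Proposal Y: {B}: P→B 12·17=204, Q→B 9·19=171, R→B 13·9=117, S→B 10·10=100, T→B 15·9=135, U→B 4·10=40, V→B 5·6=30. Service 797; fixed 53; total 850.
Difference: |879 − 850| = 29.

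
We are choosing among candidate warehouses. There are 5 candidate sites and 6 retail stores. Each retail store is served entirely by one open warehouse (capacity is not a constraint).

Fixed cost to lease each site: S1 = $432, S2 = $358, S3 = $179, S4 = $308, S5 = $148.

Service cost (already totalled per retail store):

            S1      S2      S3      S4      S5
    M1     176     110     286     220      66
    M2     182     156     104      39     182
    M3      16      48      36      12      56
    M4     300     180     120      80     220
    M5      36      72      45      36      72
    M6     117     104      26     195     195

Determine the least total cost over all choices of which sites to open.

For any fixed open set, each retail store goes to its cheapest open site; total = fixed + service.
{S3, S5}: M1→S5 66, M2→S3 104, M3→S3 36, M4→S3 120, M5→S3 45, M6→S3 26. Service 397; fixed 327; total 724.
{S3}: M1→S3 286, M2→S3 104, M3→S3 36, M4→S3 120, M5→S3 45, M6→S3 26. Service 617; fixed 179; total 796.
{S4, S5}: M1→S5 66, M2→S4 39, M3→S4 12, M4→S4 80, M5→S4 36, M6→S4 195. Service 428; fixed 456; total 884.
{S1, S2, S3, S4, S5}: service 259 + fixed 1425 = 1684
No other subset beats 724.

Minimum total cost: 724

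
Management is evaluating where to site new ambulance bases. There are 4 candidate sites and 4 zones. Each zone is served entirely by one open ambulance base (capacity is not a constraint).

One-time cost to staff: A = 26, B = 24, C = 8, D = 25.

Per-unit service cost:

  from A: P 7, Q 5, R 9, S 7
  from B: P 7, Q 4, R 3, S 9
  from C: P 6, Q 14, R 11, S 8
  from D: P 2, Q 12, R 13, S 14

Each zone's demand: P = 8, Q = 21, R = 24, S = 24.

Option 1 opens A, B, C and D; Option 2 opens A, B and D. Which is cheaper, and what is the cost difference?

Option 1: {A, B, C, D}: P→D 2·8=16, Q→B 4·21=84, R→B 3·24=72, S→A 7·24=168. Service 340; fixed 83; total 423.
Option 2: {A, B, D}: P→D 2·8=16, Q→B 4·21=84, R→B 3·24=72, S→A 7·24=168. Service 340; fixed 75; total 415.
Difference: |423 − 415| = 8.

Option 2 is cheaper by 8.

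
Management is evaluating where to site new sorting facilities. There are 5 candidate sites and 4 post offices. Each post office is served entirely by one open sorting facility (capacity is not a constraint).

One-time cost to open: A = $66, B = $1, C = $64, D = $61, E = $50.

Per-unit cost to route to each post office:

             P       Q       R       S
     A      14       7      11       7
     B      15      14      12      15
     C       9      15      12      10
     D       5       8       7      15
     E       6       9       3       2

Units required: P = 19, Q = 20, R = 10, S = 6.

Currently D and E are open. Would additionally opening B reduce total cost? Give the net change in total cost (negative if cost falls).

Current service cost with {D, E}: 297.
Adding B: each post office re-picks its cheapest; new service cost 297, saving 0.
Extra fixed cost: 1. Net change = 1 − 0 = 1.
(Totals: 408 → 409.)

No — net change +1 (cost rises by 1).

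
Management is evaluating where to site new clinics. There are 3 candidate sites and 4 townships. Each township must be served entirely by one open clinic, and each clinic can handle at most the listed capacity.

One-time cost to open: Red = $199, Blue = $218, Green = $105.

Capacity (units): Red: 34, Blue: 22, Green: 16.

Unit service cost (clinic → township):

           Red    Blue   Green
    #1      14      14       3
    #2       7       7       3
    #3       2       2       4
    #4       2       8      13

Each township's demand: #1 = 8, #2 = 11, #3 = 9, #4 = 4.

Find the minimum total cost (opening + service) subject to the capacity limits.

Minimum total cost: 414

Open {Red}: #1→Red 14·8=112, #2→Red 7·11=77, #3→Red 2·9=18, #4→Red 2·4=8.
Loads: Red carries 32/34. Service 215; fixed 199; total 414.
Next best feasible plan costs 431.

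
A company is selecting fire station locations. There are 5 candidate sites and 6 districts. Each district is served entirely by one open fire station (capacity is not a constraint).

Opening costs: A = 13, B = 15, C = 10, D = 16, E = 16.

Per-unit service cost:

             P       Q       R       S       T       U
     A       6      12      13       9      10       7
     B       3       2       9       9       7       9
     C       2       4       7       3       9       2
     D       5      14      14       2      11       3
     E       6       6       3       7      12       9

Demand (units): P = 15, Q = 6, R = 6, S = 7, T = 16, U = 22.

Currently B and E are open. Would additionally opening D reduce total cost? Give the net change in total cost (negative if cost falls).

Current service cost with {B, E}: 434.
Adding D: each district re-picks its cheapest; new service cost 267, saving 167.
Extra fixed cost: 16. Net change = 16 − 167 = -151.
(Totals: 465 → 314.)

Yes — net change −151 (cost falls by 151).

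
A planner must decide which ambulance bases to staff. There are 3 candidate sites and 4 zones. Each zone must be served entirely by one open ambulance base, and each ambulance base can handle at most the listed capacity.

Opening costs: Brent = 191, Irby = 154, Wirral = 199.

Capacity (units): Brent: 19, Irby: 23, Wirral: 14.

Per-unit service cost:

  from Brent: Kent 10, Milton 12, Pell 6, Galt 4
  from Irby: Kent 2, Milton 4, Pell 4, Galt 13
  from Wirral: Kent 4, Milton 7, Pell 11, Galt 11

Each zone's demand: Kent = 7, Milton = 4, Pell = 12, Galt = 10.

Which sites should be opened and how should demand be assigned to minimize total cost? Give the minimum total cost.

Minimum total cost: 463

Open {Brent, Irby}: Kent→Irby 2·7=14, Milton→Irby 4·4=16, Pell→Irby 4·12=48, Galt→Brent 4·10=40.
Loads: Brent carries 10/19, Irby carries 23/23. Service 118; fixed 345; total 463.
Next best feasible plan costs 495.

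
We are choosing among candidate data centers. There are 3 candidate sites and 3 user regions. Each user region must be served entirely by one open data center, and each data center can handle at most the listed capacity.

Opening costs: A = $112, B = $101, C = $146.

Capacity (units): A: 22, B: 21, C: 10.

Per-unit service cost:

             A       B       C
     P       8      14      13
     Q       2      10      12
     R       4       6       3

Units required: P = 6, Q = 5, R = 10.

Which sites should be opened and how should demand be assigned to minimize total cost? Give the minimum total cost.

Minimum total cost: 210

Open {A}: P→A 8·6=48, Q→A 2·5=10, R→A 4·10=40.
Loads: A carries 21/22. Service 98; fixed 112; total 210.
Next best feasible plan costs 295.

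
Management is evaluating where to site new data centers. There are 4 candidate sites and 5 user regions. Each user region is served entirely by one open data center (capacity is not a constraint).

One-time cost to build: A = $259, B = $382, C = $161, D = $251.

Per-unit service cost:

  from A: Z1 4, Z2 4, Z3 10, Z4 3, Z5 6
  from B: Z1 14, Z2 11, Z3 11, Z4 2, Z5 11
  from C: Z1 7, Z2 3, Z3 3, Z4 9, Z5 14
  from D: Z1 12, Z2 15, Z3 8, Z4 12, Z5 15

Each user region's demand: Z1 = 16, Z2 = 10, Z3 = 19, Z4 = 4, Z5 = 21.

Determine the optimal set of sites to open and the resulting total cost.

Open C only; minimum total cost 690.

For any fixed open set, each user region goes to its cheapest open site; total = fixed + service.
{C}: Z1→C 7·16=112, Z2→C 3·10=30, Z3→C 3·19=57, Z4→C 9·4=36, Z5→C 14·21=294. Service 529; fixed 161; total 690.
{A}: Z1→A 4·16=64, Z2→A 4·10=40, Z3→A 10·19=190, Z4→A 3·4=12, Z5→A 6·21=126. Service 432; fixed 259; total 691.
{A, C}: service 289 + fixed 420 = 709
{A, B, C, D}: service 285 + fixed 1053 = 1338
No other subset beats 690.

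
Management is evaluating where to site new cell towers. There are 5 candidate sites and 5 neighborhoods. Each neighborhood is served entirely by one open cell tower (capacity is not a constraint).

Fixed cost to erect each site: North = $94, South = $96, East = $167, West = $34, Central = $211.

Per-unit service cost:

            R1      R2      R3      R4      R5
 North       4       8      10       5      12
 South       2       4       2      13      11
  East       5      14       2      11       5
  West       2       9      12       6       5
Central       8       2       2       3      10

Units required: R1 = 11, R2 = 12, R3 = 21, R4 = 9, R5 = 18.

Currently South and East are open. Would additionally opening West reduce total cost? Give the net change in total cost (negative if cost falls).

Yes — net change −11 (cost falls by 11).

Current service cost with {South, East}: 301.
Adding West: each neighborhood re-picks its cheapest; new service cost 256, saving 45.
Extra fixed cost: 34. Net change = 34 − 45 = -11.
(Totals: 564 → 553.)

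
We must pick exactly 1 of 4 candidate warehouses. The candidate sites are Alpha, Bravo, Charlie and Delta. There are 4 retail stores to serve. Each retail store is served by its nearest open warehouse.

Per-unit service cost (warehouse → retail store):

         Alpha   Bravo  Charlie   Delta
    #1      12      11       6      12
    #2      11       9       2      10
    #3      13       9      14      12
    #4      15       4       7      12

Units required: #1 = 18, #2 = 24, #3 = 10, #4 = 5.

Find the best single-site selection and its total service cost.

Choose Charlie only; total service cost 331.

With exactly 1 open, each retail store uses its cheapest among the chosen.
{Charlie}: #1→Charlie 6·18=108, #2→Charlie 2·24=48, #3→Charlie 14·10=140, #4→Charlie 7·5=35. Service cost 331.
{Bravo}: service cost 524
{Delta}: service cost 636
Among all 4 size-1 choices, {Charlie} is lowest.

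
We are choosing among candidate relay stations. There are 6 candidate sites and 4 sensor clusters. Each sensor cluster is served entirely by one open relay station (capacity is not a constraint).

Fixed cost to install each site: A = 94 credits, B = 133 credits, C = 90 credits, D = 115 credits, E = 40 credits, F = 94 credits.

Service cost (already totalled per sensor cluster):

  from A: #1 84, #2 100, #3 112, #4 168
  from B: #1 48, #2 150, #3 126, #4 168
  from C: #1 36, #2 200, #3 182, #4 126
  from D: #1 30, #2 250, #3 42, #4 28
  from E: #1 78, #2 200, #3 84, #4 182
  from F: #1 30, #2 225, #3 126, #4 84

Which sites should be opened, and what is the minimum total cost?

Open A and D; minimum total cost 409.

For any fixed open set, each sensor cluster goes to its cheapest open site; total = fixed + service.
{A, D}: #1→D 30, #2→A 100, #3→D 42, #4→D 28. Service 200; fixed 209; total 409.
{A, D, E}: service 200 + fixed 249 = 449
{D, E}: service 300 + fixed 155 = 455
{A, B, C, D, E, F}: service 200 + fixed 566 = 766
No other subset beats 409.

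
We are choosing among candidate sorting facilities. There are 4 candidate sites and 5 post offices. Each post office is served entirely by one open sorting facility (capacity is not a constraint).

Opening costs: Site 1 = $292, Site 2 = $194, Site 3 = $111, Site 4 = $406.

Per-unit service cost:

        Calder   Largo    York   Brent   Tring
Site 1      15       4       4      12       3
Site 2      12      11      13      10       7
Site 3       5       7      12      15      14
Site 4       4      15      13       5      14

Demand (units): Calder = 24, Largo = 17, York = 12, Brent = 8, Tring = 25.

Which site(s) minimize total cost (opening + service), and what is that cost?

For any fixed open set, each post office goes to its cheapest open site; total = fixed + service.
{Site 1, Site 3}: Calder→Site 3 5·24=120, Largo→Site 1 4·17=68, York→Site 1 4·12=48, Brent→Site 1 12·8=96, Tring→Site 1 3·25=75. Service 407; fixed 403; total 810.
{Site 1}: Calder→Site 1 15·24=360, Largo→Site 1 4·17=68, York→Site 1 4·12=48, Brent→Site 1 12·8=96, Tring→Site 1 3·25=75. Service 647; fixed 292; total 939.
{Site 2, Site 3}: service 638 + fixed 305 = 943
{Site 1, Site 2, Site 3, Site 4}: Calder→Site 4 4·24=96, Largo→Site 1 4·17=68, York→Site 1 4·12=48, Brent→Site 4 5·8=40, Tring→Site 1 3·25=75. Service 327; fixed 1003; total 1330.
No other subset beats 810.

Open Site 1 and Site 3; minimum total cost 810.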